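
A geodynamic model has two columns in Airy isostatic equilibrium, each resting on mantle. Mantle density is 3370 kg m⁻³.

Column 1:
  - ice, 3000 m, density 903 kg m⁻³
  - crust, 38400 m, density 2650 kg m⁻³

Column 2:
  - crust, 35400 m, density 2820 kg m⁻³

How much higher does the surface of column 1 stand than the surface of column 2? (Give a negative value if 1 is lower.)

For any compensation level in the mantle, the mantle terms cancel and isostasy reduces to e = (Σt_1 − Σt_2) − (Σ(ρt)_1 − Σ(ρt)_2) / ρ_m.
Σt_1 = 41400 m; Σt_2 = 35400 m; Σ(ρt)_1 = 104469000; Σ(ρt)_2 = 99828000 (in m·kg m⁻³).
e = (41400 − 35400) − (104469000 − 99828000) / 3370 = 4620 m.

4620 m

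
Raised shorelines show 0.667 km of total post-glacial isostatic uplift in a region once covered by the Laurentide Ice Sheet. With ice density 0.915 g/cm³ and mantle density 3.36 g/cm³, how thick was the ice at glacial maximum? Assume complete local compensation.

u = t ρ_ice/ρ_m → t = u ρ_m/ρ_ice = 0.667 km × 3.36/0.915 = 2.45 km.

2.45 km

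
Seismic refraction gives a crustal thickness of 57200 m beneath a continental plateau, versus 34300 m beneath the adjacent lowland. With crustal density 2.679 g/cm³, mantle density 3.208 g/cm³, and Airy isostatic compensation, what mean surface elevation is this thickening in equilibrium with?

3780 m

Excess crust Δ = 57200 m − 34300 m = 22900 m, split between elevation h and root r with h + r = Δ.
Airy balance ρ_c h = (ρ_m − ρ_c) r gives r = h ρ_c/(ρ_m − ρ_c), so h (1 + ρ_c/(ρ_m − ρ_c)) = Δ, i.e. h = Δ (ρ_m − ρ_c)/ρ_m.
h = 22900 m × 0.529/3.208 = 3780 m.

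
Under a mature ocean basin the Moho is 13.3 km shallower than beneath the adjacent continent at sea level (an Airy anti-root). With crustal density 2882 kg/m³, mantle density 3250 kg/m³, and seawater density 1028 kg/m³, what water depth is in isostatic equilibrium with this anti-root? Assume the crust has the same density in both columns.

Replacing a thickness d of crust by seawater at the top must be balanced by replacing crust with mantle at the base: d (ρ_c − ρ_w) = a (ρ_m − ρ_c).
d = a (ρ_m − ρ_c)/(ρ_c − ρ_w) = 13.3 km × 368/1854 = 2.64 km.

2.64 km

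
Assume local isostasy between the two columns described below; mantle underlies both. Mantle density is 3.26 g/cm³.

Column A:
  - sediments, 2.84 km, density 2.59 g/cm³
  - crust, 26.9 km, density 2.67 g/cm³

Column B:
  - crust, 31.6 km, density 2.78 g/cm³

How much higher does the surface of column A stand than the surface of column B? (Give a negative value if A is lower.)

For any compensation level in the mantle, the mantle terms cancel and isostasy reduces to e = (Σt_A − Σt_B) − (Σ(ρt)_A − Σ(ρt)_B) / ρ_m.
Σt_A = 29.74 km; Σt_B = 31.6 km; Σ(ρt)_A = 79.1786; Σ(ρt)_B = 87.848 (in km·g/cm³).
e = (29.74 − 31.6) − (79.1786 − 87.848) / 3.26 = 0.799 km.

0.799 km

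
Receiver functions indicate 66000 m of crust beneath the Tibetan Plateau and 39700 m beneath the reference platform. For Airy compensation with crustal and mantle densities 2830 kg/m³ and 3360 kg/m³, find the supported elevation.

4150 m

Excess crust Δ = 66000 m − 39700 m = 26300 m, split between elevation h and root r with h + r = Δ.
Airy balance ρ_c h = (ρ_m − ρ_c) r gives r = h ρ_c/(ρ_m − ρ_c), so h (1 + ρ_c/(ρ_m − ρ_c)) = Δ, i.e. h = Δ (ρ_m − ρ_c)/ρ_m.
h = 26300 m × 530/3360 = 4150 m.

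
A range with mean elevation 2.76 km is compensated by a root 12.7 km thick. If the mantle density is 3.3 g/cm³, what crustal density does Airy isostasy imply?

ρ_c h = (ρ_m − ρ_c) r → ρ_c (h + r) = ρ_m r → ρ_c = ρ_m r / (h + r).
ρ_c = 3.3 × 12.7 km / (2.76 km + 12.7 km) = 2.71 g/cm³.

2.71 g/cm³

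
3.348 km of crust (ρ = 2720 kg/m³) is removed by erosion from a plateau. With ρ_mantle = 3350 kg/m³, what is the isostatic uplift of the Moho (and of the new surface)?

2.72 km

Unloading: uplift u = e ρ_c/ρ_m = 3.348 km × 2720/3350 = 2.72 km.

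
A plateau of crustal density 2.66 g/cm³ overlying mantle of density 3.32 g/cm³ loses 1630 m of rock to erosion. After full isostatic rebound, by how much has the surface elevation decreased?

Rebound u = e ρ_c/ρ_m = 1630 m × 2.66/3.32 = 1306 m.
Net surface drop = e − u = 1630 m − 1306 m = e (ρ_m − ρ_c)/ρ_m = 324 m.

324 m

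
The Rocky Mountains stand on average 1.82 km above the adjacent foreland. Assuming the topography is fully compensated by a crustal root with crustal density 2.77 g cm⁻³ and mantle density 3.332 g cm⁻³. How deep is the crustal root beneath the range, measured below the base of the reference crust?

Equating mass per unit area of the two columns: the weight of the topography is balanced by the buoyancy of the root, ρ_c h = (ρ_m − ρ_c) r.
r = h · ρ_c / (ρ_m − ρ_c) = 1.82 km × 2.77 / (3.332 − 2.77) = 8.97 km.

8.97 km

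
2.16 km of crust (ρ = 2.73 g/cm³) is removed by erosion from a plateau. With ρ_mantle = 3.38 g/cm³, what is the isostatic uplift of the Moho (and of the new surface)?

Unloading: uplift u = e ρ_c/ρ_m = 2.16 km × 2.73/3.38 = 1.74 km.

1.74 km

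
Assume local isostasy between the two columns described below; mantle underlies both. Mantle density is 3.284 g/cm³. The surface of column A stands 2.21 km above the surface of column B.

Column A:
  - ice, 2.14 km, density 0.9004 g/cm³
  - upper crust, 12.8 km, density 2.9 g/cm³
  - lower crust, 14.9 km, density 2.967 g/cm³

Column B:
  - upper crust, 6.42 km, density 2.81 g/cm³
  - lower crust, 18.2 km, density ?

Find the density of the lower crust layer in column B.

Take the compensation level at the base of the deeper column (depth z_c below the surface of column A) and equate Σ ρ_i t_i down to z_c; mantle fills any gap and the z_c terms cancel.
Column A: 2.14×0.9004 + 12.8×2.9 + 14.9×2.967 + (z_c − 29.84)×3.284
Column B: 2.21×0 + 6.42×2.81 + 18.2×ρ + (z_c − 2.21 − 24.62)×3.284
The z_c×3.284 term appears on both sides and cancels. Collect the known terms of each column as K = Σ(ρt)_known − 3.284 × (depth of known layers): K_A = 83.255156 − 3.284×29.84 = −14.739404; K_B = 18.0402 − 3.284×(2.21 + 24.62) = −70.06952.
Balance: K_A = K_B + 18.2×ρ, so ρ = (K_A − K_B)/18.2 = 55.3301/18.2 = 3.04 g/cm³.

3.04 g/cm³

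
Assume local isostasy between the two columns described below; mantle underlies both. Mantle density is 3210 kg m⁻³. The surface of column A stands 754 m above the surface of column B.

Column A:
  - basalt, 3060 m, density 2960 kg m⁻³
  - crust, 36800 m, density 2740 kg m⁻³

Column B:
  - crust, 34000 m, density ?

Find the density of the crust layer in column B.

Take the compensation level at the base of the deeper column (depth z_c below the surface of column A) and equate Σ ρ_i t_i down to z_c; mantle fills any gap and the z_c terms cancel.
Column A: 3060×2960 + 36800×2740 + (z_c − 39860)×3210
Column B: 754×0 + 34000×ρ + (z_c − 754 − 34000)×3210
The z_c×3210 term appears on both sides and cancels. Collect the known terms of each column as K = Σ(ρt)_known − 3210 × (depth of known layers): K_A = 109889600 − 3210×39860 = −18061000; K_B = 0 − 3210×(754 + 34000) = −111560340.
Balance: K_A = K_B + 34000×ρ, so ρ = (K_A − K_B)/34000 = 93499300/34000 = 2750 kg m⁻³.

2750 kg m⁻³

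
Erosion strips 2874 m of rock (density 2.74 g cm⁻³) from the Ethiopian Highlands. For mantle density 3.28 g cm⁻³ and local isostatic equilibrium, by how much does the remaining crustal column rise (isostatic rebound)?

Unloading: uplift u = e ρ_c/ρ_m = 2874 m × 2.74/3.28 = 2400 m.

2400 m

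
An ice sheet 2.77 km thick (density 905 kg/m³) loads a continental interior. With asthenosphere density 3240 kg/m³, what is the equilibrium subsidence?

Equating mass per unit area of the two columns: the ice load ρ_ice t is balanced by mantle displaced below, ρ_m s.
s = t ρ_ice / ρ_m = 2.77 km × 905/3240 = 0.774 km.

0.774 km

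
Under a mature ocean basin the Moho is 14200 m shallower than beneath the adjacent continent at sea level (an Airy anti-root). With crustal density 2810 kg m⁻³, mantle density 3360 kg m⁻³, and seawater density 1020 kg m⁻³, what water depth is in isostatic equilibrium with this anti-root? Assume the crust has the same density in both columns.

4360 m

Replacing a thickness d of crust by seawater at the top must be balanced by replacing crust with mantle at the base: d (ρ_c − ρ_w) = a (ρ_m − ρ_c).
d = a (ρ_m − ρ_c)/(ρ_c − ρ_w) = 14200 m × 550/1790 = 4360 m.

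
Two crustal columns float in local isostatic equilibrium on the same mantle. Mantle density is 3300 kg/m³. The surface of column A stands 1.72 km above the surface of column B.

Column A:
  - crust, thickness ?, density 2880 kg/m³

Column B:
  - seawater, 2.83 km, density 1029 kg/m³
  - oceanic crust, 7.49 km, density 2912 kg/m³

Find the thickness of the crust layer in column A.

35.7 km

Take the compensation level at the base of the deeper column (depth z_c below the surface of column A) and equate Σ ρ_i t_i down to z_c; mantle fills any gap and the z_c terms cancel.
Column A: x×2880 + (z_c − 0 − x)×3300
Column B: 1.72×0 + 2.83×1029 + 7.49×2912 + (z_c − 1.72 − 10.32)×3300
The z_c×3300 term appears on both sides and cancels. Collect the known terms of each column as K = Σ(ρt)_known − 3300 × (depth of known layers): K_A = 0 − 3300×0 = 0; K_B = 24722.95 − 3300×(1.72 + 10.32) = −15009.05.
Balance: K_A − x×(3300 − 2880) = K_B, so x = (K_A − K_B)/(3300 − 2880) = 15009.1/420 = 35.7 km.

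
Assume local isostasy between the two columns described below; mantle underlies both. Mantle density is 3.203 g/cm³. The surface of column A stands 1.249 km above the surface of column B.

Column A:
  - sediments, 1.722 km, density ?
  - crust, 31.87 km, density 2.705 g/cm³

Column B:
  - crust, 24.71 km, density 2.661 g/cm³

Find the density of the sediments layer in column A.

2.32 g/cm³

Take the compensation level at the base of the deeper column (depth z_c below the surface of column A) and equate Σ ρ_i t_i down to z_c; mantle fills any gap and the z_c terms cancel.
Column A: 1.722×ρ + 31.87×2.705 + (z_c − 33.592)×3.203
Column B: 1.249×0 + 24.71×2.661 + (z_c − 1.249 − 24.71)×3.203
The z_c×3.203 term appears on both sides and cancels. Collect the known terms of each column as K = Σ(ρt)_known − 3.203 × (depth of known layers): K_A = 86.20835 − 3.203×33.592 = −21.386826; K_B = 65.75331 − 3.203×(1.249 + 24.71) = −17.393367.
Balance: K_A + 1.722×ρ = K_B, so ρ = (K_B − K_A)/1.722 = 3.99346/1.722 = 2.32 g/cm³.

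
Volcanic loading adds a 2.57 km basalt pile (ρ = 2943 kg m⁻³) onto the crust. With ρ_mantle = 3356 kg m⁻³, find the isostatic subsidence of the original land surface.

2.25 km

Subaerial loading: s = t ρ_load / ρ_m.
s = 2.57 km × 2943/3356 = 2.25 km.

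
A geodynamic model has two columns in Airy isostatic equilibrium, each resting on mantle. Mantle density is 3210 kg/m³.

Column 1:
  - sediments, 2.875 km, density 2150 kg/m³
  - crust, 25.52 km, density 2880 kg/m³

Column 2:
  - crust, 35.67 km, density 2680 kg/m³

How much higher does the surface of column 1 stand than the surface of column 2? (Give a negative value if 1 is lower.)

−2.32 km

For any compensation level in the mantle, the mantle terms cancel and isostasy reduces to e = (Σt_1 − Σt_2) − (Σ(ρt)_1 − Σ(ρt)_2) / ρ_m.
Σt_1 = 28.395 km; Σt_2 = 35.67 km; Σ(ρt)_1 = 79678.85; Σ(ρt)_2 = 95595.6 (in km·kg/m³).
e = (28.395 − 35.67) − (79678.85 − 95595.6) / 3210 = −2.32 km.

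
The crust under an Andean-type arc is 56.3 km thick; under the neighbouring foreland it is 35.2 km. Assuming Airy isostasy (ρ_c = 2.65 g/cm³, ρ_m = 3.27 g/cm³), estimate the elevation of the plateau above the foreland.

Excess crust Δ = 56.3 km − 35.2 km = 21.1 km, split between elevation h and root r with h + r = Δ.
Airy balance ρ_c h = (ρ_m − ρ_c) r gives r = h ρ_c/(ρ_m − ρ_c), so h (1 + ρ_c/(ρ_m − ρ_c)) = Δ, i.e. h = Δ (ρ_m − ρ_c)/ρ_m.
h = 21.1 km × 0.62/3.27 = 4 km.

4 km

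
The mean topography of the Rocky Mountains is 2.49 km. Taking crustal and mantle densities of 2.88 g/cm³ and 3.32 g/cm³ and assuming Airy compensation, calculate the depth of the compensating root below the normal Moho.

16.3 km

For local isostatic compensation: the weight of the topography is balanced by the buoyancy of the root, ρ_c h = (ρ_m − ρ_c) r.
r = h · ρ_c / (ρ_m − ρ_c) = 2.49 km × 2.88 / (3.32 − 2.88) = 16.3 km.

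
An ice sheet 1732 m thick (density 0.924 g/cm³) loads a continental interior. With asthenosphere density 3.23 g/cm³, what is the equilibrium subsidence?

495 m

For local isostatic compensation: the ice load ρ_ice t is balanced by mantle displaced below, ρ_m s.
s = t ρ_ice / ρ_m = 1732 m × 0.924/3.23 = 495 m.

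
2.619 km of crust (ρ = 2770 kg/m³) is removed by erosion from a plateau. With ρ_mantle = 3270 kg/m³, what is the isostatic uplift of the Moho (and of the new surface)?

Unloading: uplift u = e ρ_c/ρ_m = 2.619 km × 2770/3270 = 2.22 km.

2.22 km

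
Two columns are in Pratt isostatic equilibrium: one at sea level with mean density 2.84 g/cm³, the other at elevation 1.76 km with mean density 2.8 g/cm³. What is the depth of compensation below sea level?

123 km

ρ_ref D = ρ (D + h) → D (ρ_ref − ρ) = ρ h.
D = ρ h/(ρ_ref − ρ) = 2.8 × 1.76 km/(2.84 − 2.8) = 123 km.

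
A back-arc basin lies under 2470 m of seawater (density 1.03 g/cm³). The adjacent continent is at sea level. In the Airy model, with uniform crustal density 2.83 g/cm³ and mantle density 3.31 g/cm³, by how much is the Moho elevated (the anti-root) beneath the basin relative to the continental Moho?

9260 m

For local isostatic compensation: replacing crust with seawater at the top is compensated by replacing crust with mantle at the base: d (ρ_c − ρ_w) = a (ρ_m − ρ_c).
a = d (ρ_c − ρ_w)/(ρ_m − ρ_c) = 2470 m × 1.8/0.48 = 9260 m.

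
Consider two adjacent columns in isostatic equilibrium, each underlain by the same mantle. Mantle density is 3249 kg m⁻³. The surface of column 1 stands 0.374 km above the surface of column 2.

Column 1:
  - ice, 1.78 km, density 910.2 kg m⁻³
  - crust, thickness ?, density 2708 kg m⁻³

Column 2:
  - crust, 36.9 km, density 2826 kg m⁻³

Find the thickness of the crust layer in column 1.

23.4 km

Take the compensation level at the base of the deeper column (depth z_c below the surface of column 1) and equate Σ ρ_i t_i down to z_c; mantle fills any gap and the z_c terms cancel.
Column 1: 1.78×910.2 + x×2708 + (z_c − 1.78 − x)×3249
Column 2: 0.374×0 + 36.9×2826 + (z_c − 0.374 − 36.9)×3249
The z_c×3249 term appears on both sides and cancels. Collect the known terms of each column as K = Σ(ρt)_known − 3249 × (depth of known layers): K_1 = 1620.156 − 3249×1.78 = −4163.064; K_2 = 104279.4 − 3249×(0.374 + 36.9) = −16823.826.
Balance: K_1 − x×(3249 − 2708) = K_2, so x = (K_1 − K_2)/(3249 − 2708) = 12660.8/541 = 23.4 km.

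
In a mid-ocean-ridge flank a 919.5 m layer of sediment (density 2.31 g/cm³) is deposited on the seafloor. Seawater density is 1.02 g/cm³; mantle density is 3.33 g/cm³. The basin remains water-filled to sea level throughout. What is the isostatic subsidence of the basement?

513 m

Submarine loading: the sediment displaces seawater, and the subsidence is in turn flooded, so s (ρ_m − ρ_w) = t (ρ_sed − ρ_w).
s = 919.5 m × (2.31 − 1.02) / (3.33 − 1.02) = 513 m.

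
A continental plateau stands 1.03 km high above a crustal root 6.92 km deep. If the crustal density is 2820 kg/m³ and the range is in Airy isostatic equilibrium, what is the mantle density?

Airy balance: ρ_c h = (ρ_m − ρ_c) r → ρ_m = ρ_c (1 + h/r).
ρ_m = 2820 × (1 + 1.03 km/6.92 km) = 3240 kg/m³.

3240 kg/m³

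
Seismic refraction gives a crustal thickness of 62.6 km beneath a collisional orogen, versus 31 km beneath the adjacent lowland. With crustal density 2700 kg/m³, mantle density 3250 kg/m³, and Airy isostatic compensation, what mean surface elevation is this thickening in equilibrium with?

Excess crust Δ = 62.6 km − 31 km = 31.6 km, split between elevation h and root r with h + r = Δ.
Airy balance ρ_c h = (ρ_m − ρ_c) r gives r = h ρ_c/(ρ_m − ρ_c), so h (1 + ρ_c/(ρ_m − ρ_c)) = Δ, i.e. h = Δ (ρ_m − ρ_c)/ρ_m.
h = 31.6 km × 550/3250 = 5.35 km.

5.35 km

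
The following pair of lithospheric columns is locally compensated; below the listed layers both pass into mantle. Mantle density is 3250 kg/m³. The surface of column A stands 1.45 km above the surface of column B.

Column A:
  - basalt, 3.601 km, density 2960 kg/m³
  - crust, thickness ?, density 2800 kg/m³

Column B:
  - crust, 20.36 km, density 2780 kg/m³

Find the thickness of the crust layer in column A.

29.4 km

Take the compensation level at the base of the deeper column (depth z_c below the surface of column A) and equate Σ ρ_i t_i down to z_c; mantle fills any gap and the z_c terms cancel.
Column A: 3.601×2960 + x×2800 + (z_c − 3.601 − x)×3250
Column B: 1.45×0 + 20.36×2780 + (z_c − 1.45 − 20.36)×3250
The z_c×3250 term appears on both sides and cancels. Collect the known terms of each column as K = Σ(ρt)_known − 3250 × (depth of known layers): K_A = 10658.96 − 3250×3.601 = −1044.29; K_B = 56600.8 − 3250×(1.45 + 20.36) = −14281.7.
Balance: K_A − x×(3250 − 2800) = K_B, so x = (K_A − K_B)/(3250 − 2800) = 13237.4/450 = 29.4 km.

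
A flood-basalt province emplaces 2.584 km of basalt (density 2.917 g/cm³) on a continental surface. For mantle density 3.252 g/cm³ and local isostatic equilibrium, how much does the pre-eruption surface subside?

2.32 km

Subaerial loading: s = t ρ_load / ρ_m.
s = 2.584 km × 2.917/3.252 = 2.32 km.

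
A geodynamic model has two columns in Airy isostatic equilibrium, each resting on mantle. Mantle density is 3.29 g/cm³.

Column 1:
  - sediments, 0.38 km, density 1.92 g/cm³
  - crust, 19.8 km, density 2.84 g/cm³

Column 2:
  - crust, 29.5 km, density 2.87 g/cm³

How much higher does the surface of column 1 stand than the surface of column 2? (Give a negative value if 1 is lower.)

For any compensation level in the mantle, the mantle terms cancel and isostasy reduces to e = (Σt_1 − Σt_2) − (Σ(ρt)_1 − Σ(ρt)_2) / ρ_m.
Σt_1 = 20.18 km; Σt_2 = 29.5 km; Σ(ρt)_1 = 56.9616; Σ(ρt)_2 = 84.665 (in km·g/cm³).
e = (20.18 − 29.5) − (56.9616 − 84.665) / 3.29 = −0.9 km.

−0.9 km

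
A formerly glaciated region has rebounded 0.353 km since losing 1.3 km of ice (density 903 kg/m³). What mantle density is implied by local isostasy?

ρ_m = ρ_ice t / u = 903 × 1.3 km/0.353 km = 3330 kg/m³.

3330 kg/m³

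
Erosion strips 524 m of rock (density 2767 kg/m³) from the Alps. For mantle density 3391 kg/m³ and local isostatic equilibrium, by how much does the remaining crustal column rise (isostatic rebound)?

Unloading: uplift u = e ρ_c/ρ_m = 524 m × 2767/3391 = 428 m.

428 m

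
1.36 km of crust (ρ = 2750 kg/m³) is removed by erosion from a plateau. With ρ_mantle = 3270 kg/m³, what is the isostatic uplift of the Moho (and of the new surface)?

1.14 km

Unloading: uplift u = e ρ_c/ρ_m = 1.36 km × 2750/3270 = 1.14 km.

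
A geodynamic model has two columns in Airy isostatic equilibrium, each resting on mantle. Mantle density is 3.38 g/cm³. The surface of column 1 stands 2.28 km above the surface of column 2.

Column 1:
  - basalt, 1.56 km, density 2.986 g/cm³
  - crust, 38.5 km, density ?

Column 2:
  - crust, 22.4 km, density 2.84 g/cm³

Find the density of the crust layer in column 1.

2.88 g/cm³

Take the compensation level at the base of the deeper column (depth z_c below the surface of column 1) and equate Σ ρ_i t_i down to z_c; mantle fills any gap and the z_c terms cancel.
Column 1: 1.56×2.986 + 38.5×ρ + (z_c − 40.06)×3.38
Column 2: 2.28×0 + 22.4×2.84 + (z_c − 2.28 − 22.4)×3.38
The z_c×3.38 term appears on both sides and cancels. Collect the known terms of each column as K = Σ(ρt)_known − 3.38 × (depth of known layers): K_1 = 4.65816 − 3.38×40.06 = −130.74464; K_2 = 63.616 − 3.38×(2.28 + 22.4) = −19.8024.
Balance: K_1 + 38.5×ρ = K_2, so ρ = (K_2 − K_1)/38.5 = 110.942/38.5 = 2.88 g/cm³.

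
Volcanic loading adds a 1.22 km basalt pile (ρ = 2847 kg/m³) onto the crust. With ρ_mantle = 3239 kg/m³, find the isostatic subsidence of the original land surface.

1.07 km

Subaerial loading: s = t ρ_load / ρ_m.
s = 1.22 km × 2847/3239 = 1.07 km.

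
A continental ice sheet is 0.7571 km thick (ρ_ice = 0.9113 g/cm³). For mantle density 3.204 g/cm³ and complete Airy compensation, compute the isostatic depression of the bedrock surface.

0.215 km

Equating mass per unit area of the two columns: the ice load ρ_ice t is balanced by mantle displaced below, ρ_m s.
s = t ρ_ice / ρ_m = 0.7571 km × 0.9113/3.204 = 0.215 km.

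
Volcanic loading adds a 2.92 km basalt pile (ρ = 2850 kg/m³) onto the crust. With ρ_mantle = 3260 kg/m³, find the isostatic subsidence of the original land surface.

2.55 km

Subaerial loading: s = t ρ_load / ρ_m.
s = 2.92 km × 2850/3260 = 2.55 km.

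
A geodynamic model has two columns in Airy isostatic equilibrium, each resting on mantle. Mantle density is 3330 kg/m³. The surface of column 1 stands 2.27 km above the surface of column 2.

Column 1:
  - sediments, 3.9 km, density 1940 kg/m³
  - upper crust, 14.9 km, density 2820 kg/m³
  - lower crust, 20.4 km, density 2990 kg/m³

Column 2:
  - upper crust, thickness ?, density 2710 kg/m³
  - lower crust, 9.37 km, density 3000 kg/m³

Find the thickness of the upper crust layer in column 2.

Take the compensation level at the base of the deeper column (depth z_c below the surface of column 1) and equate Σ ρ_i t_i down to z_c; mantle fills any gap and the z_c terms cancel.
Column 1: 3.9×1940 + 14.9×2820 + 20.4×2990 + (z_c − 39.2)×3330
Column 2: 2.27×0 + x×2710 + 9.37×3000 + (z_c − 2.27 − 9.37 − x)×3330
The z_c×3330 term appears on both sides and cancels. Collect the known terms of each column as K = Σ(ρt)_known − 3330 × (depth of known layers): K_1 = 110580 − 3330×39.2 = −19956; K_2 = 28110 − 3330×(2.27 + 9.37) = −10651.2.
Balance: K_1 = K_2 − x×(3330 − 2710), so x = (K_2 − K_1)/(3330 − 2710) = 9304.8/620 = 15 km.

15 km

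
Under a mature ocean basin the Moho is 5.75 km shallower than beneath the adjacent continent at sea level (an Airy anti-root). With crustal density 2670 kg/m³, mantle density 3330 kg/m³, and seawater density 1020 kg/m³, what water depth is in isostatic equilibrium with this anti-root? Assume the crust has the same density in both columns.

2.3 km

Replacing a thickness d of crust by seawater at the top must be balanced by replacing crust with mantle at the base: d (ρ_c − ρ_w) = a (ρ_m − ρ_c).
d = a (ρ_m − ρ_c)/(ρ_c − ρ_w) = 5.75 km × 660/1650 = 2.3 km.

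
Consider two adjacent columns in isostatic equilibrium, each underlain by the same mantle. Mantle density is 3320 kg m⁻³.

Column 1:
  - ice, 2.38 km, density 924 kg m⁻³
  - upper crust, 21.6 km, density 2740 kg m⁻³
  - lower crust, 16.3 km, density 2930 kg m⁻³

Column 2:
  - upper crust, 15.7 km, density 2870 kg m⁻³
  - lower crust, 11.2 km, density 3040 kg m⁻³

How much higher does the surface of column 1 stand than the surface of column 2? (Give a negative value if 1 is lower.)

For any compensation level in the mantle, the mantle terms cancel and isostasy reduces to e = (Σt_1 − Σt_2) − (Σ(ρt)_1 − Σ(ρt)_2) / ρ_m.
Σt_1 = 40.28 km; Σt_2 = 26.9 km; Σ(ρt)_1 = 109142.12; Σ(ρt)_2 = 79107 (in km·kg m⁻³).
e = (40.28 − 26.9) − (109142.12 − 79107) / 3320 = 4.33 km.

4.33 km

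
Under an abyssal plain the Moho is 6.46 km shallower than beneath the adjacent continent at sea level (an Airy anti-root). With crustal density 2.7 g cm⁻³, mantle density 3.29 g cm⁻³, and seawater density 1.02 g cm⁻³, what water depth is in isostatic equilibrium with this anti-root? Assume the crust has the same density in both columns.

2.27 km

Replacing a thickness d of crust by seawater at the top must be balanced by replacing crust with mantle at the base: d (ρ_c − ρ_w) = a (ρ_m − ρ_c).
d = a (ρ_m − ρ_c)/(ρ_c − ρ_w) = 6.46 km × 0.59/1.68 = 2.27 km.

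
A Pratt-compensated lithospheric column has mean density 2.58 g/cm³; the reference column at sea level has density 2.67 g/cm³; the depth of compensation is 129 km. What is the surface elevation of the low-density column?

4.5 km

ρ_ref D = ρ (D + h) → h = D (ρ_ref − ρ)/ρ.
h = 129 km × (2.67 − 2.58)/2.58 = 4.5 km.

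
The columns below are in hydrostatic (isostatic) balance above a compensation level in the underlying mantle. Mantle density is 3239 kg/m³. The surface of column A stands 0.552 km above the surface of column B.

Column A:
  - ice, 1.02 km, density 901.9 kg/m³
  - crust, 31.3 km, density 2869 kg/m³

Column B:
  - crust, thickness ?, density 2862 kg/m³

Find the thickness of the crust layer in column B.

Take the compensation level at the base of the deeper column (depth z_c below the surface of column A) and equate Σ ρ_i t_i down to z_c; mantle fills any gap and the z_c terms cancel.
Column A: 1.02×901.9 + 31.3×2869 + (z_c − 32.32)×3239
Column B: 0.552×0 + x×2862 + (z_c − 0.552 − 0 − x)×3239
The z_c×3239 term appears on both sides and cancels. Collect the known terms of each column as K = Σ(ρt)_known − 3239 × (depth of known layers): K_A = 90719.638 − 3239×32.32 = −13964.842; K_B = 0 − 3239×(0.552 + 0) = −1787.928.
Balance: K_A = K_B − x×(3239 − 2862), so x = (K_B − K_A)/(3239 − 2862) = 12176.9/377 = 32.3 km.

32.3 km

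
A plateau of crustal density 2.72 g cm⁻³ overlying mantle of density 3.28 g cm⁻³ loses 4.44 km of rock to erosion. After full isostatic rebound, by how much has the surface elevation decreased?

Rebound u = e ρ_c/ρ_m = 4.44 km × 2.72/3.28 = 3.682 km.
Net surface drop = e − u = 4.44 km − 3.682 km = e (ρ_m − ρ_c)/ρ_m = 0.758 km.

0.758 km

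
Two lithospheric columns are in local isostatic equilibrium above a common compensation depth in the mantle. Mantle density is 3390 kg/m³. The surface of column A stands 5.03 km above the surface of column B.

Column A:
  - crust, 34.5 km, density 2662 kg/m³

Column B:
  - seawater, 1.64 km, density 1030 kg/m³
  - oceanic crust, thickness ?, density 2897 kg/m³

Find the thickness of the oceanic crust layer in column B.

Take the compensation level at the base of the deeper column (depth z_c below the surface of column A) and equate Σ ρ_i t_i down to z_c; mantle fills any gap and the z_c terms cancel.
Column A: 34.5×2662 + (z_c − 34.5)×3390
Column B: 5.03×0 + 1.64×1030 + x×2897 + (z_c − 5.03 − 1.64 − x)×3390
The z_c×3390 term appears on both sides and cancels. Collect the known terms of each column as K = Σ(ρt)_known − 3390 × (depth of known layers): K_A = 91839 − 3390×34.5 = −25116; K_B = 1689.2 − 3390×(5.03 + 1.64) = −20922.1.
Balance: K_A = K_B − x×(3390 − 2897), so x = (K_B − K_A)/(3390 − 2897) = 4193.9/493 = 8.51 km.

8.51 km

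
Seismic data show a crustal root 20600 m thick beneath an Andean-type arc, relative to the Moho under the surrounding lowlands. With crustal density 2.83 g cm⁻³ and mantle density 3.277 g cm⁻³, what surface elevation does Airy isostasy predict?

In Airy isostatic equilibrium: ρ_c h = (ρ_m − ρ_c) r.
h = r (ρ_m − ρ_c) / ρ_c = 20600 m × (3.277 − 2.83) / 2.83 = 3250 m.

3250 m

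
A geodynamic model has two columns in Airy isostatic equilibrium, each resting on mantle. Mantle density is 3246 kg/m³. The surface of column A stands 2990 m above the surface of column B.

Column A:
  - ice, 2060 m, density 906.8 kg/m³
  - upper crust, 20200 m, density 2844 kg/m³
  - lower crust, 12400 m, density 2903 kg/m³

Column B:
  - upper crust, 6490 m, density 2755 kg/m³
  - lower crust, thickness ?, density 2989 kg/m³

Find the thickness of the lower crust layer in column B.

Take the compensation level at the base of the deeper column (depth z_c below the surface of column A) and equate Σ ρ_i t_i down to z_c; mantle fills any gap and the z_c terms cancel.
Column A: 2060×906.8 + 20200×2844 + 12400×2903 + (z_c − 34660)×3246
Column B: 2990×0 + 6490×2755 + x×2989 + (z_c − 2990 − 6490 − x)×3246
The z_c×3246 term appears on both sides and cancels. Collect the known terms of each column as K = Σ(ρt)_known − 3246 × (depth of known layers): K_A = 95314008 − 3246×34660 = −17192352; K_B = 17879950 − 3246×(2990 + 6490) = −12892130.
Balance: K_A = K_B − x×(3246 − 2989), so x = (K_B − K_A)/(3246 − 2989) = 4300220/257 = 16700 m.

16700 m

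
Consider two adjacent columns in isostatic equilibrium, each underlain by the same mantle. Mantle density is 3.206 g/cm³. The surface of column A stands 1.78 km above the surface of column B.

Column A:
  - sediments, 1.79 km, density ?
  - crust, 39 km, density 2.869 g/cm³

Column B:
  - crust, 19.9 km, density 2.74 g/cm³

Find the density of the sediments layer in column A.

2.18 g/cm³

Take the compensation level at the base of the deeper column (depth z_c below the surface of column A) and equate Σ ρ_i t_i down to z_c; mantle fills any gap and the z_c terms cancel.
Column A: 1.79×ρ + 39×2.869 + (z_c − 40.79)×3.206
Column B: 1.78×0 + 19.9×2.74 + (z_c − 1.78 − 19.9)×3.206
The z_c×3.206 term appears on both sides and cancels. Collect the known terms of each column as K = Σ(ρt)_known − 3.206 × (depth of known layers): K_A = 111.891 − 3.206×40.79 = −18.88174; K_B = 54.526 − 3.206×(1.78 + 19.9) = −14.98008.
Balance: K_A + 1.79×ρ = K_B, so ρ = (K_B − K_A)/1.79 = 3.90166/1.79 = 2.18 g/cm³.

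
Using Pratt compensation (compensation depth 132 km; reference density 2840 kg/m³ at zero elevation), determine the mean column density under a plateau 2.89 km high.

2780 kg/m³

Pratt balance: ρ_ref D = ρ (D + h).
ρ = ρ_ref D/(D + h) = 2840 × 132 km/(132 km + 2.89 km) = 2780 kg/m³.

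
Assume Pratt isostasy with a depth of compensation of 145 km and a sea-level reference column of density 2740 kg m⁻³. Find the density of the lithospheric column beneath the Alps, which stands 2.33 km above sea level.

2700 kg m⁻³

Pratt balance: ρ_ref D = ρ (D + h).
ρ = ρ_ref D/(D + h) = 2740 × 145 km/(145 km + 2.33 km) = 2700 kg m⁻³.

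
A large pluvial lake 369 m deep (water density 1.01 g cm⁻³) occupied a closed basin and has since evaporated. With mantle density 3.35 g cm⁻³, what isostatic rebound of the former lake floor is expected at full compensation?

111 m

u = d ρ_w/ρ_m = 369 m × 1.01/3.35 = 111 m.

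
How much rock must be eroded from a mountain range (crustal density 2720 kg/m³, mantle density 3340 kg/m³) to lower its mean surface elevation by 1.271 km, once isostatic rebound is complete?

6.85 km

Net drop Δ = e − u = e − e ρ_c/ρ_m = e (ρ_m − ρ_c)/ρ_m.
e = Δ ρ_m/(ρ_m − ρ_c) = 1.271 km × 3340/620 = 6.85 km.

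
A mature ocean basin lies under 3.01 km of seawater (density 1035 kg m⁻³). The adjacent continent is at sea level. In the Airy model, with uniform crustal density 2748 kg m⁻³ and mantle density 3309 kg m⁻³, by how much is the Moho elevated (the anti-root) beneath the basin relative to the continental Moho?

9.19 km

Isostatic balance requires: replacing crust with seawater at the top is compensated by replacing crust with mantle at the base: d (ρ_c − ρ_w) = a (ρ_m − ρ_c).
a = d (ρ_c − ρ_w)/(ρ_m − ρ_c) = 3.01 km × 1713/561 = 9.19 km.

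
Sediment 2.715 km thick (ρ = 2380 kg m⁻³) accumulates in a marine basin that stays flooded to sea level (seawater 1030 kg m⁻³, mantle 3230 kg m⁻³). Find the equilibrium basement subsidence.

1.67 km

Submarine loading: the sediment displaces seawater, and the subsidence is in turn flooded, so s (ρ_m − ρ_w) = t (ρ_sed − ρ_w).
s = 2.715 km × (2380 − 1030) / (3230 − 1030) = 1.67 km.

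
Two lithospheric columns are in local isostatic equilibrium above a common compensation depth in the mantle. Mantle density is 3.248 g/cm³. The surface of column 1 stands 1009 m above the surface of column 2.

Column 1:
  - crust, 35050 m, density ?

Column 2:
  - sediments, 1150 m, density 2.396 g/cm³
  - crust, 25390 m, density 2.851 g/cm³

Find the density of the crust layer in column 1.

2.84 g/cm³

Take the compensation level at the base of the deeper column (depth z_c below the surface of column 1) and equate Σ ρ_i t_i down to z_c; mantle fills any gap and the z_c terms cancel.
Column 1: 35050×ρ + (z_c − 35050)×3.248
Column 2: 1009×0 + 1150×2.396 + 25390×2.851 + (z_c − 1009 − 26540)×3.248
The z_c×3.248 term appears on both sides and cancels. Collect the known terms of each column as K = Σ(ρt)_known − 3.248 × (depth of known layers): K_1 = 0 − 3.248×35050 = −113842.4; K_2 = 75142.29 − 3.248×(1009 + 26540) = −14336.862.
Balance: K_1 + 35050×ρ = K_2, so ρ = (K_2 − K_1)/35050 = 99505.5/35050 = 2.84 g/cm³.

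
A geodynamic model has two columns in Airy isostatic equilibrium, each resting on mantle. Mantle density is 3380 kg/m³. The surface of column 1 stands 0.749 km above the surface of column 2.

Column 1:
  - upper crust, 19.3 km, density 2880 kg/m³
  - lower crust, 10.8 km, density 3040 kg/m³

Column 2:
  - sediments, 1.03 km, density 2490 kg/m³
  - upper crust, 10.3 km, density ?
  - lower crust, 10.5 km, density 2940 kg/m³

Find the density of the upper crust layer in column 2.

2870 kg/m³

Take the compensation level at the base of the deeper column (depth z_c below the surface of column 1) and equate Σ ρ_i t_i down to z_c; mantle fills any gap and the z_c terms cancel.
Column 1: 19.3×2880 + 10.8×3040 + (z_c − 30.1)×3380
Column 2: 0.749×0 + 1.03×2490 + 10.3×ρ + 10.5×2940 + (z_c − 0.749 − 21.83)×3380
The z_c×3380 term appears on both sides and cancels. Collect the known terms of each column as K = Σ(ρt)_known − 3380 × (depth of known layers): K_1 = 88416 − 3380×30.1 = −13322; K_2 = 33434.7 − 3380×(0.749 + 21.83) = −42882.32.
Balance: K_1 = K_2 + 10.3×ρ, so ρ = (K_1 − K_2)/10.3 = 29560.3/10.3 = 2870 kg/m³.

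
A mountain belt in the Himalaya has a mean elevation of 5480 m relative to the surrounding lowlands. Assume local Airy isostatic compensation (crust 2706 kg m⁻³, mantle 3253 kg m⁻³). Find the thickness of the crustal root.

27100 m

By Archimedes' principle applied to the lithosphere: the weight of the topography is balanced by the buoyancy of the root, ρ_c h = (ρ_m − ρ_c) r.
r = h · ρ_c / (ρ_m − ρ_c) = 5480 m × 2706 / (3253 − 2706) = 27100 m.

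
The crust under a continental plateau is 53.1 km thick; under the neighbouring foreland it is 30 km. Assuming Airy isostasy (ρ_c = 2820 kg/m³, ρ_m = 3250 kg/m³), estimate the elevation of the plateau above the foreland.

3.06 km

Excess crust Δ = 53.1 km − 30 km = 23.1 km, split between elevation h and root r with h + r = Δ.
Airy balance ρ_c h = (ρ_m − ρ_c) r gives r = h ρ_c/(ρ_m − ρ_c), so h (1 + ρ_c/(ρ_m − ρ_c)) = Δ, i.e. h = Δ (ρ_m − ρ_c)/ρ_m.
h = 23.1 km × 430/3250 = 3.06 km.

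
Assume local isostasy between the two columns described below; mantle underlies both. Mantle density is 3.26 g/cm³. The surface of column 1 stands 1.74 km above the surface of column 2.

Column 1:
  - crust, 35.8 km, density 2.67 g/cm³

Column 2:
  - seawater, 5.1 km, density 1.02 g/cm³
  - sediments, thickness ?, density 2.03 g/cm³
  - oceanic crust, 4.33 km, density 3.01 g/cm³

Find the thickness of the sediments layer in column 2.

Take the compensation level at the base of the deeper column (depth z_c below the surface of column 1) and equate Σ ρ_i t_i down to z_c; mantle fills any gap and the z_c terms cancel.
Column 1: 35.8×2.67 + (z_c − 35.8)×3.26
Column 2: 1.74×0 + 5.1×1.02 + x×2.03 + 4.33×3.01 + (z_c − 1.74 − 9.43 − x)×3.26
The z_c×3.26 term appears on both sides and cancels. Collect the known terms of each column as K = Σ(ρt)_known − 3.26 × (depth of known layers): K_1 = 95.586 − 3.26×35.8 = −21.122; K_2 = 18.2353 − 3.26×(1.74 + 9.43) = −18.1789.
Balance: K_1 = K_2 − x×(3.26 − 2.03), so x = (K_2 − K_1)/(3.26 − 2.03) = 2.9431/1.23 = 2.39 km.

2.39 km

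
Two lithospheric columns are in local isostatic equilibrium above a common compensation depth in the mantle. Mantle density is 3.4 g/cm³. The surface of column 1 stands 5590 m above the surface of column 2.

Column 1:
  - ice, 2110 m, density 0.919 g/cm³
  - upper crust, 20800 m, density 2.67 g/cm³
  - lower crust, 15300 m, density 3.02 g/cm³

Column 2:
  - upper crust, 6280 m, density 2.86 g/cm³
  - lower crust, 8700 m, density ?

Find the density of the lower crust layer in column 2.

Take the compensation level at the base of the deeper column (depth z_c below the surface of column 1) and equate Σ ρ_i t_i down to z_c; mantle fills any gap and the z_c terms cancel.
Column 1: 2110×0.919 + 20800×2.67 + 15300×3.02 + (z_c − 38210)×3.4
Column 2: 5590×0 + 6280×2.86 + 8700×ρ + (z_c − 5590 − 14980)×3.4
The z_c×3.4 term appears on both sides and cancels. Collect the known terms of each column as K = Σ(ρt)_known − 3.4 × (depth of known layers): K_1 = 103681.09 − 3.4×38210 = −26232.91; K_2 = 17960.8 − 3.4×(5590 + 14980) = −51977.2.
Balance: K_1 = K_2 + 8700×ρ, so ρ = (K_1 − K_2)/8700 = 25744.3/8700 = 2.96 g/cm³.

2.96 g/cm³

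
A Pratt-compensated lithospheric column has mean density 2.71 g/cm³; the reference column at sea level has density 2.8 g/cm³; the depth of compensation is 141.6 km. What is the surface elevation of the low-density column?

ρ_ref D = ρ (D + h) → h = D (ρ_ref − ρ)/ρ.
h = 141.6 km × (2.8 − 2.71)/2.71 = 4.7 km.

4.7 km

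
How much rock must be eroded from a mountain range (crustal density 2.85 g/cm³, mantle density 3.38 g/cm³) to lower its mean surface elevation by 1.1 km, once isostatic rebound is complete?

Net drop Δ = e − u = e − e ρ_c/ρ_m = e (ρ_m − ρ_c)/ρ_m.
e = Δ ρ_m/(ρ_m − ρ_c) = 1.1 km × 3.38/0.53 = 7.02 km.

7.02 km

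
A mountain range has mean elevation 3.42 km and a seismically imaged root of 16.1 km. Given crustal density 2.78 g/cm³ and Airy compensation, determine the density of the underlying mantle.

3.37 g/cm³

Airy balance: ρ_c h = (ρ_m − ρ_c) r → ρ_m = ρ_c (1 + h/r).
ρ_m = 2.78 × (1 + 3.42 km/16.1 km) = 3.37 g/cm³.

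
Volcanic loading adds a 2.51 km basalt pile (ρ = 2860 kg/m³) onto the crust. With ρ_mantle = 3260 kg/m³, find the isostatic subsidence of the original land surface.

Subaerial loading: s = t ρ_load / ρ_m.
s = 2.51 km × 2860/3260 = 2.2 km.

2.2 km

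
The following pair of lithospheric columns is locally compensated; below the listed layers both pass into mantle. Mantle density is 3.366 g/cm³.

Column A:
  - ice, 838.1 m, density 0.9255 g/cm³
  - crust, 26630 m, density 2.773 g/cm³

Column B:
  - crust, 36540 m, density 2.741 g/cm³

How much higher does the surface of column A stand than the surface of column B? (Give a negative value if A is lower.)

−1490 m

For any compensation level in the mantle, the mantle terms cancel and isostasy reduces to e = (Σt_A − Σt_B) − (Σ(ρt)_A − Σ(ρt)_B) / ρ_m.
Σt_A = 27468.1 m; Σt_B = 36540 m; Σ(ρt)_A = 74620.6515; Σ(ρt)_B = 100156.14 (in m·g/cm³).
e = (27468.1 − 36540) − (74620.6515 − 100156.14) / 3.366 = −1490 m.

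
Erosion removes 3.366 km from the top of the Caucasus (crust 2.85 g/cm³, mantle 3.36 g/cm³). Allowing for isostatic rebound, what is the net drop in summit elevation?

Rebound u = e ρ_c/ρ_m = 3.366 km × 2.85/3.36 = 2.855 km.
Net surface drop = e − u = 3.366 km − 2.855 km = e (ρ_m − ρ_c)/ρ_m = 0.511 km.

0.511 km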